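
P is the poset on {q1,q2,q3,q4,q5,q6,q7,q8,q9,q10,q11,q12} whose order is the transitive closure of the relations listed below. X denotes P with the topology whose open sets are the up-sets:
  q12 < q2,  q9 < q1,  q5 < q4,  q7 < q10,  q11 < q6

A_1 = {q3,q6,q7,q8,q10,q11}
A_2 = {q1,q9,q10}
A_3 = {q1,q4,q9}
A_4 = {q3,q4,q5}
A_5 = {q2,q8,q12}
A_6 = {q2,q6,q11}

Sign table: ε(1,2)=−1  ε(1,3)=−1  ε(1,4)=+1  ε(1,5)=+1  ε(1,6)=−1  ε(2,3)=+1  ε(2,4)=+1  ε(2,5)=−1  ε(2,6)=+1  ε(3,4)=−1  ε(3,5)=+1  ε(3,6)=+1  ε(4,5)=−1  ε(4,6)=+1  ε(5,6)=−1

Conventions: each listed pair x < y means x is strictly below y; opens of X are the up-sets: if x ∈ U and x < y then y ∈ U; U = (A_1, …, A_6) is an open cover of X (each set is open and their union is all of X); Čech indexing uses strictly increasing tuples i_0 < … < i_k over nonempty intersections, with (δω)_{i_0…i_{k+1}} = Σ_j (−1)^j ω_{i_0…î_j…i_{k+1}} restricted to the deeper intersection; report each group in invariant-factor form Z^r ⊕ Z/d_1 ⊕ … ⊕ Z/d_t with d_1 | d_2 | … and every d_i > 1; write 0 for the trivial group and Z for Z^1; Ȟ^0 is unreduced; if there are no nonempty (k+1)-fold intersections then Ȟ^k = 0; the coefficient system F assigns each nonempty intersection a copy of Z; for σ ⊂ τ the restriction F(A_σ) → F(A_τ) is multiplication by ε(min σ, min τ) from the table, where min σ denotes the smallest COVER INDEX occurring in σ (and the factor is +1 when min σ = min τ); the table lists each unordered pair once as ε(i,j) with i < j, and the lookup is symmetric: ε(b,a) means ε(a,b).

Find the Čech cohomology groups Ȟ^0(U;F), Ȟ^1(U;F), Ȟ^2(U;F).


intersection data:
  A12={q10} A14={q3} A15={q8} A16={q6,q11} A23={q1,q9} A34={q4} A56={q2}
C dims 6,7; δ0: rk 5, SNF 1^5
Ȟ^0 = (6 − 5) − 0 = 1, so Ȟ^0 ≅ Z
Ȟ^1 = (7 − 0) − 5 = 2, so Ȟ^1 ≅ Z^2
Ȟ^2 = (0 − 0) − 0 = 0, so Ȟ^2 ≅ 0

Ȟ^0 = Z, Ȟ^1 = Z^2 and Ȟ^2 = 0


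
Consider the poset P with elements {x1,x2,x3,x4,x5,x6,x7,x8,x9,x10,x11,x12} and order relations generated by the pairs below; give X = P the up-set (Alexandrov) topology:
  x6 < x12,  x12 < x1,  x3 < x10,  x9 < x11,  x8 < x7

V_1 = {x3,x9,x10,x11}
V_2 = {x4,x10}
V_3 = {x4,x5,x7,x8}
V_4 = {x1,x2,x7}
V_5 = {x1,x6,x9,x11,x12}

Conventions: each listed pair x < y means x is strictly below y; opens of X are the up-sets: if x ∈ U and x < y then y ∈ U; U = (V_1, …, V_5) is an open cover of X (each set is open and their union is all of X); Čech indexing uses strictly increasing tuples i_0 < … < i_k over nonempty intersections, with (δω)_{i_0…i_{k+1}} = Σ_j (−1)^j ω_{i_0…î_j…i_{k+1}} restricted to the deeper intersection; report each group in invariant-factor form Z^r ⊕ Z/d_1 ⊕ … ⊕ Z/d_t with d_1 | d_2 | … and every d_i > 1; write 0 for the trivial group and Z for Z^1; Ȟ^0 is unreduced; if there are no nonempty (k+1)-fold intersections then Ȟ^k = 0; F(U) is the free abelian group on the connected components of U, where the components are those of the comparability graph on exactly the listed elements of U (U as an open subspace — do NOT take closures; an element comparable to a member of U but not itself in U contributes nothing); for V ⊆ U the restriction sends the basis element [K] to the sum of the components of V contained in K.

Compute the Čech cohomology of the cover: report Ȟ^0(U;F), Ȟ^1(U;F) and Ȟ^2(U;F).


nerve simplices:
  V12={x10} V15={x9,x11} V23={x4} V34={x7} V45={x1}
components per intersection:
  V1: {x3,x10} {x9,x11}
  V2: {x4} {x10}
  V3: {x4} {x5} {x7,x8}
  V4: {x1} {x2} {x7}
  V5: {x1,x6,x12} {x9,x11}
  V12: {x10}
  V15: {x9,x11}
  V23: {x4}
  V34: {x7}
  V45: {x1}
C dims 12,5; δ0: rk 5, SNF 1^5
degree 0: 12−5−0 = 7 → Ȟ^0 ≅ Z^7
degree 1: 5−0−5 = 0 → Ȟ^1 ≅ 0
degree 2: 0−0−0 = 0 → Ȟ^2 ≅ 0

Ȟ^0 = Z^7, Ȟ^1 = 0 and Ȟ^2 = 0


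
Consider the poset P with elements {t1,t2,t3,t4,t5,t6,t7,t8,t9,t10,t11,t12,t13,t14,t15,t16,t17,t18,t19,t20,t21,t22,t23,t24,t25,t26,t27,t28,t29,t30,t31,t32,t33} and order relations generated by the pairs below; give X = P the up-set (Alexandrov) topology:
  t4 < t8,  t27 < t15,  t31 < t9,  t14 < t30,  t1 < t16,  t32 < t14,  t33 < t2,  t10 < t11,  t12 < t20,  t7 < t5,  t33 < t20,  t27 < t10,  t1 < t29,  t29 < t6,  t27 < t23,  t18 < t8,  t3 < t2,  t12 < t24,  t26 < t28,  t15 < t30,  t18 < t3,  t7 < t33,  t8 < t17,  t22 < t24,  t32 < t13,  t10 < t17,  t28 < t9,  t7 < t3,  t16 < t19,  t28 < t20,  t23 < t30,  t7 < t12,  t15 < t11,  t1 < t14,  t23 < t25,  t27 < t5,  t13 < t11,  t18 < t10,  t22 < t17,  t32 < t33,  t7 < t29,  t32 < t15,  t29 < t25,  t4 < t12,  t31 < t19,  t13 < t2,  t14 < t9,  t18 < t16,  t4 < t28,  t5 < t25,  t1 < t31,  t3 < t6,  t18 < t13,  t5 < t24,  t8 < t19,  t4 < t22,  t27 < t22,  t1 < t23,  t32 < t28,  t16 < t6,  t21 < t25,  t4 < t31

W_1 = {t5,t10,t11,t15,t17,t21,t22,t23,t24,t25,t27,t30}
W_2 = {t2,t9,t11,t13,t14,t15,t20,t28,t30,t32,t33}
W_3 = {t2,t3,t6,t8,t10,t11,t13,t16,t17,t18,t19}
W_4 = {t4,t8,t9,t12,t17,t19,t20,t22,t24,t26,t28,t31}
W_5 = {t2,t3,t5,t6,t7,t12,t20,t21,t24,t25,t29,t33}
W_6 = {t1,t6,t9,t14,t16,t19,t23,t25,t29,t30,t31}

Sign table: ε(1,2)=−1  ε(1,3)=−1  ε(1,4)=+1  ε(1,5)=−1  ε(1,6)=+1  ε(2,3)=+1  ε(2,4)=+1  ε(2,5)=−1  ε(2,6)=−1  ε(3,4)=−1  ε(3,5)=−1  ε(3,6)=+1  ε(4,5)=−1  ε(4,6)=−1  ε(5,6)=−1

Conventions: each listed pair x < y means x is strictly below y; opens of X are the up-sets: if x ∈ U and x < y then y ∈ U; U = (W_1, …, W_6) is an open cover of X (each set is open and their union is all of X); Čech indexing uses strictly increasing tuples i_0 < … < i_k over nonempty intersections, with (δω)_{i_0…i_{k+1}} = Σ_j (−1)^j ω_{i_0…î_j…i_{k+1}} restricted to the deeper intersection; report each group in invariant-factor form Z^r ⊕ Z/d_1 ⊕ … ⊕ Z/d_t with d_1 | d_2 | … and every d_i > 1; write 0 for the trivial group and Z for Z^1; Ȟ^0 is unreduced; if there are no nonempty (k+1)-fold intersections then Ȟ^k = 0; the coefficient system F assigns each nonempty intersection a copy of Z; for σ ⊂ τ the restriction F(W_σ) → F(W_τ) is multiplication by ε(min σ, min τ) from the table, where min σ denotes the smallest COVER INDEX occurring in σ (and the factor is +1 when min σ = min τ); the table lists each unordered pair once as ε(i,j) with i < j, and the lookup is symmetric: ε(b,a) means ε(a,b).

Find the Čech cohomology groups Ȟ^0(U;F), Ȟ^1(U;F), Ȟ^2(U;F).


Ȟ^0 = 0,  Ȟ^1 = Z/2,  Ȟ^2 = Z

nerve simplices:
  W12={t11,t15,t30} W13={t10,t11,t17} W14={t17,t22,t24} W15={t5,t21,t24,t25} W16={t23,t25,t30} W23={t2,t11,t13} W24={t9,t20,t28} W25={t2,t20,t33} W26={t9,t14,t30} W34={t8,t17,t19} W35={t2,t3,t6} W36={t6,t16,t19} W45={t12,t20,t24} W46={t9,t19,t31} W56={t6,t25,t29}
  W123={t11} W126={t30} W134={t17} W145={t24} W156={t25} W235={t2} W245={t20} W246={t9} W346={t19} W356={t6}
C dims 6,15,10; δ0: rk 6, SNF 1^5·2; δ1: rk 9, SNF 1^9
degree 0: 6−6−0 = 0 → Ȟ^0 ≅ 0
degree 1: 15−9−6 = 0 plus torsion [2] → Ȟ^1 ≅ Z/2
degree 2: 10−0−9 = 1 → Ȟ^2 ≅ Z


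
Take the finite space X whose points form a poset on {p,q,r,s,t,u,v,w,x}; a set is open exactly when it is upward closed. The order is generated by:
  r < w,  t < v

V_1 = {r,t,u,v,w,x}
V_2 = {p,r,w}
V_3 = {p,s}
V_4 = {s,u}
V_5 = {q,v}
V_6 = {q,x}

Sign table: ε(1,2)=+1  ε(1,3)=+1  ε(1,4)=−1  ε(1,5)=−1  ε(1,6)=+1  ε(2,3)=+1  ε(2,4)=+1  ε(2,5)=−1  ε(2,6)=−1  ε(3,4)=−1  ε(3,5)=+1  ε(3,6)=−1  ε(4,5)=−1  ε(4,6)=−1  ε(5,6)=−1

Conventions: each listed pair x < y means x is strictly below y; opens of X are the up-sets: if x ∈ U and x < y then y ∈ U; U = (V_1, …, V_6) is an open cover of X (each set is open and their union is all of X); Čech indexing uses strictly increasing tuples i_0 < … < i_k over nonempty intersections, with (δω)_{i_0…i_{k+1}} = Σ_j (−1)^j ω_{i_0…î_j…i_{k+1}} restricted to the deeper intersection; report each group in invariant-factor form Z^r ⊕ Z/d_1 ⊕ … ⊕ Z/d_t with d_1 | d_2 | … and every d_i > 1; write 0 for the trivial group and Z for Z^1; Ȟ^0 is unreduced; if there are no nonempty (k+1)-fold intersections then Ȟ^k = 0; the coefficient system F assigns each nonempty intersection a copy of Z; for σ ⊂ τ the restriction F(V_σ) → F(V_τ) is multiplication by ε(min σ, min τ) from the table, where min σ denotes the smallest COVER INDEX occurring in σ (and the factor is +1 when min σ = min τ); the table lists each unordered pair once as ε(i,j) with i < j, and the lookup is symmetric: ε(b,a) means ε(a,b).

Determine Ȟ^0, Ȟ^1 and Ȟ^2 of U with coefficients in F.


Ȟ^0 = Z; Ȟ^1 = Z^2; Ȟ^2 = 0

intersection data:
  V12={r,w} V14={u} V15={v} V16={x} V23={p} V34={s} V56={q}
C dims 6,7; δ0: rk 5, SNF 1^5
Ȟ^0 = (6 − 5) − 0 = 1, so Ȟ^0 ≅ Z
Ȟ^1 = (7 − 0) − 5 = 2, so Ȟ^1 ≅ Z^2
Ȟ^2 = (0 − 0) − 0 = 0, so Ȟ^2 ≅ 0


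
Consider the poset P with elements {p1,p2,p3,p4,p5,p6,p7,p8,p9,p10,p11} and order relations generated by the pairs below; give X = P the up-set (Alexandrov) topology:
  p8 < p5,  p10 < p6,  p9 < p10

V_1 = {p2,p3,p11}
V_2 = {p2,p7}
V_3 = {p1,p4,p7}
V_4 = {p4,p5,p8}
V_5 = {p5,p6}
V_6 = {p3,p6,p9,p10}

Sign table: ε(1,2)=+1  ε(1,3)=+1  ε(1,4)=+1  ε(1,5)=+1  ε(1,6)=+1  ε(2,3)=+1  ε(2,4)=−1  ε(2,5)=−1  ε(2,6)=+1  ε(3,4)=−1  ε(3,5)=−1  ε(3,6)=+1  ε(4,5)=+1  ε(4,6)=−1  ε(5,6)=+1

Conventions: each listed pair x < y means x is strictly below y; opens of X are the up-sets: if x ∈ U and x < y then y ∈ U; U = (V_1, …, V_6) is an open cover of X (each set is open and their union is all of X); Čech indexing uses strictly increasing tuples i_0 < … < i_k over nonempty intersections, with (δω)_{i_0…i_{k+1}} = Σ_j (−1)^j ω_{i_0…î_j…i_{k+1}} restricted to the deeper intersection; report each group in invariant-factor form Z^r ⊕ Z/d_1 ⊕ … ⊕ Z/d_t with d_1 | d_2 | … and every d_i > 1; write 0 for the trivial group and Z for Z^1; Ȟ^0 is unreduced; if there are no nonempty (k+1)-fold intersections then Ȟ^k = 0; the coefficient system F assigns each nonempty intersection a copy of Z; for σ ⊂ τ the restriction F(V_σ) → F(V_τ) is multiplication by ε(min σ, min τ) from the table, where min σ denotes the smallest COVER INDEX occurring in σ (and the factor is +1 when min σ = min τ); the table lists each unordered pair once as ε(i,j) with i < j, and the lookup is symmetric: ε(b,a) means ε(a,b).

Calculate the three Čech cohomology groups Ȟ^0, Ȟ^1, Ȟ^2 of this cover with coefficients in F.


nonempty intersections:
  V12={p2} V16={p3} V23={p7} V34={p4} V45={p5} V56={p6}
C dims 6,6; δ0: rk 6, SNF 1^5·2
Ȟ^0: (6−6)−0=0 ⇒ 0
Ȟ^1: (6−0)−6=0 plus torsion [2] ⇒ Z/2
Ȟ^2: (0−0)−0=0 ⇒ 0

Ȟ^0 ≅ 0, Ȟ^1 ≅ Z/2 and Ȟ^2 ≅ 0


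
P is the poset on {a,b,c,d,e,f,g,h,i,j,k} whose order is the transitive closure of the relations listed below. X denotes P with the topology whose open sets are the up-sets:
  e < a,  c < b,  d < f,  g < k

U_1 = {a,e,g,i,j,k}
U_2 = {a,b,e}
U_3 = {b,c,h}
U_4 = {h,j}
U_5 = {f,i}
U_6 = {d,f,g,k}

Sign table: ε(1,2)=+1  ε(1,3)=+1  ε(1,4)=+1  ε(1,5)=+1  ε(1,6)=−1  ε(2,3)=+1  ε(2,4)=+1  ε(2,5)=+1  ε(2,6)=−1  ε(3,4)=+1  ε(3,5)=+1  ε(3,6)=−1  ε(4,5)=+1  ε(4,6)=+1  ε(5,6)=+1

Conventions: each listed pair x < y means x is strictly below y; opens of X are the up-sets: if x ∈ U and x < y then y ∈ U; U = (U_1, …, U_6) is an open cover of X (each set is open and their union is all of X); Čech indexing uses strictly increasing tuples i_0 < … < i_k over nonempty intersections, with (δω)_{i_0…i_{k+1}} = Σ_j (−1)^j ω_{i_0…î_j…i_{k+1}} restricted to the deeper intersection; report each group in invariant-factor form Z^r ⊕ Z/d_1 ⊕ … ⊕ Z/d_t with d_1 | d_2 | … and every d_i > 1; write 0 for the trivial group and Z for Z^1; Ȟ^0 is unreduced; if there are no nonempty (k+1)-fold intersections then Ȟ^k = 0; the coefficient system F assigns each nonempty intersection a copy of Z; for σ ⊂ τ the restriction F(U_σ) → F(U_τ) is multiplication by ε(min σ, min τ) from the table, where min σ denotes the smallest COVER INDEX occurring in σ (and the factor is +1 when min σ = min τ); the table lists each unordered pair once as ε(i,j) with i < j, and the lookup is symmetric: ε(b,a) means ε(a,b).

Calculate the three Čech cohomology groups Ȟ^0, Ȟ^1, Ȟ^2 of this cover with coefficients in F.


Ȟ^0(U;F) ≅ 0, Ȟ^1(U;F) ≅ Z ⊕ Z/2, Ȟ^2(U;F) ≅ 0

cover nerve:
  U12={a,e} U14={j} U15={i} U16={g,k} U23={b} U34={h} U56={f}
C dims 6,7; δ0: rk 6, SNF 1^5·2
Ȟ^0: (6−6)−0=0 ⇒ 0
Ȟ^1: (7−0)−6=1 plus torsion [2] ⇒ Z ⊕ Z/2
Ȟ^2: (0−0)−0=0 ⇒ 0


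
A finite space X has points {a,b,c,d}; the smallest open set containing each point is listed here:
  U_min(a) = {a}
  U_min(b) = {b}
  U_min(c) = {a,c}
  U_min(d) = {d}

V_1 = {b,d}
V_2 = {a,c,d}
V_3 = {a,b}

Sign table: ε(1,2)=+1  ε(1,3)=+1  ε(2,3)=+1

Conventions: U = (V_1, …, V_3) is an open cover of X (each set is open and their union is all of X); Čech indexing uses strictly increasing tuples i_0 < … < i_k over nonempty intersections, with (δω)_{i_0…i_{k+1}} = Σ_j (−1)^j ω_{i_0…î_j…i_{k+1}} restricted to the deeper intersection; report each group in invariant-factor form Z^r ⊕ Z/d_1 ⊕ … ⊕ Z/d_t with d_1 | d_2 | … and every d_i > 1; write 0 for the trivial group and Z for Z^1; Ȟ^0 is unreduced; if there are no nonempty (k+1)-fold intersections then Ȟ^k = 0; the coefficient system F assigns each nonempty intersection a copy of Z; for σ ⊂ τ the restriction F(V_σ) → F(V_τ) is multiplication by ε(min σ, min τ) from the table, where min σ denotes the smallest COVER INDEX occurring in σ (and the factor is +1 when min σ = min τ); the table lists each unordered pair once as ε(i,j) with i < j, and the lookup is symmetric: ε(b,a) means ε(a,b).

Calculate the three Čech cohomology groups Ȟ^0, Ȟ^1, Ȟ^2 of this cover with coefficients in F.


intersection data:
  V12={d} V13={b} V23={a}
C dims 3,3; δ0: rk 2, SNF 1^2
Ȟ^0 = (3 − 2) − 0 = 1, so Ȟ^0 ≅ Z
Ȟ^1 = (3 − 0) − 2 = 1, so Ȟ^1 ≅ Z
Ȟ^2 = (0 − 0) − 0 = 0, so Ȟ^2 ≅ 0

Ȟ^0 ≅ Z,  Ȟ^1 ≅ Z,  Ȟ^2 ≅ 0


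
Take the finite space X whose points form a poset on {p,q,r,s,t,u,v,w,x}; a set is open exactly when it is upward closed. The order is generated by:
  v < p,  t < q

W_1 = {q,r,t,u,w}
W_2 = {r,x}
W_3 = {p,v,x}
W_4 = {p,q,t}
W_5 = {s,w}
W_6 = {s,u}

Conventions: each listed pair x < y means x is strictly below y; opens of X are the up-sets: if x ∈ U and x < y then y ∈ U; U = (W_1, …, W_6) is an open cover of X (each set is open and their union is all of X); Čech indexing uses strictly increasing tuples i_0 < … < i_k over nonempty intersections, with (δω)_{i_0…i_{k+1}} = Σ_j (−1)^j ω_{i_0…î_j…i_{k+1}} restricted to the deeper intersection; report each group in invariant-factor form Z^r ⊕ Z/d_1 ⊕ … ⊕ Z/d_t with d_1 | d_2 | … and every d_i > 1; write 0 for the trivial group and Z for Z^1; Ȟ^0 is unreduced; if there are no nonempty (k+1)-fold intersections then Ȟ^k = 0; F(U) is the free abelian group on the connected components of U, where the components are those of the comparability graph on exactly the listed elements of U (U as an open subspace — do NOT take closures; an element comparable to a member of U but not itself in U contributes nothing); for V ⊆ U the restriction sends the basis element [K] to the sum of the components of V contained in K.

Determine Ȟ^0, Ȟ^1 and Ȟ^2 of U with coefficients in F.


Ȟ^0(U;F) ≅ Z^7, Ȟ^1(U;F) ≅ 0 and Ȟ^2(U;F) ≅ 0

nonempty intersections:
  W12={r} W14={q,t} W15={w} W16={u} W23={x} W34={p} W56={s}
components per intersection:
  W1: {q,t} {r} {u} {w}
  W2: {r} {x}
  W3: {p,v} {x}
  W4: {p} {q,t}
  W5: {s} {w}
  W6: {s} {u}
  W12: {r}
  W14: {q,t}
  W15: {w}
  W16: {u}
  W23: {x}
  W34: {p}
  W56: {s}
C dims 14,7; δ0: rk 7, SNF 1^7
Ȟ^0: (14−7)−0=7 ⇒ Z^7
Ȟ^1: (7−0)−7=0 ⇒ 0
Ȟ^2: (0−0)−0=0 ⇒ 0


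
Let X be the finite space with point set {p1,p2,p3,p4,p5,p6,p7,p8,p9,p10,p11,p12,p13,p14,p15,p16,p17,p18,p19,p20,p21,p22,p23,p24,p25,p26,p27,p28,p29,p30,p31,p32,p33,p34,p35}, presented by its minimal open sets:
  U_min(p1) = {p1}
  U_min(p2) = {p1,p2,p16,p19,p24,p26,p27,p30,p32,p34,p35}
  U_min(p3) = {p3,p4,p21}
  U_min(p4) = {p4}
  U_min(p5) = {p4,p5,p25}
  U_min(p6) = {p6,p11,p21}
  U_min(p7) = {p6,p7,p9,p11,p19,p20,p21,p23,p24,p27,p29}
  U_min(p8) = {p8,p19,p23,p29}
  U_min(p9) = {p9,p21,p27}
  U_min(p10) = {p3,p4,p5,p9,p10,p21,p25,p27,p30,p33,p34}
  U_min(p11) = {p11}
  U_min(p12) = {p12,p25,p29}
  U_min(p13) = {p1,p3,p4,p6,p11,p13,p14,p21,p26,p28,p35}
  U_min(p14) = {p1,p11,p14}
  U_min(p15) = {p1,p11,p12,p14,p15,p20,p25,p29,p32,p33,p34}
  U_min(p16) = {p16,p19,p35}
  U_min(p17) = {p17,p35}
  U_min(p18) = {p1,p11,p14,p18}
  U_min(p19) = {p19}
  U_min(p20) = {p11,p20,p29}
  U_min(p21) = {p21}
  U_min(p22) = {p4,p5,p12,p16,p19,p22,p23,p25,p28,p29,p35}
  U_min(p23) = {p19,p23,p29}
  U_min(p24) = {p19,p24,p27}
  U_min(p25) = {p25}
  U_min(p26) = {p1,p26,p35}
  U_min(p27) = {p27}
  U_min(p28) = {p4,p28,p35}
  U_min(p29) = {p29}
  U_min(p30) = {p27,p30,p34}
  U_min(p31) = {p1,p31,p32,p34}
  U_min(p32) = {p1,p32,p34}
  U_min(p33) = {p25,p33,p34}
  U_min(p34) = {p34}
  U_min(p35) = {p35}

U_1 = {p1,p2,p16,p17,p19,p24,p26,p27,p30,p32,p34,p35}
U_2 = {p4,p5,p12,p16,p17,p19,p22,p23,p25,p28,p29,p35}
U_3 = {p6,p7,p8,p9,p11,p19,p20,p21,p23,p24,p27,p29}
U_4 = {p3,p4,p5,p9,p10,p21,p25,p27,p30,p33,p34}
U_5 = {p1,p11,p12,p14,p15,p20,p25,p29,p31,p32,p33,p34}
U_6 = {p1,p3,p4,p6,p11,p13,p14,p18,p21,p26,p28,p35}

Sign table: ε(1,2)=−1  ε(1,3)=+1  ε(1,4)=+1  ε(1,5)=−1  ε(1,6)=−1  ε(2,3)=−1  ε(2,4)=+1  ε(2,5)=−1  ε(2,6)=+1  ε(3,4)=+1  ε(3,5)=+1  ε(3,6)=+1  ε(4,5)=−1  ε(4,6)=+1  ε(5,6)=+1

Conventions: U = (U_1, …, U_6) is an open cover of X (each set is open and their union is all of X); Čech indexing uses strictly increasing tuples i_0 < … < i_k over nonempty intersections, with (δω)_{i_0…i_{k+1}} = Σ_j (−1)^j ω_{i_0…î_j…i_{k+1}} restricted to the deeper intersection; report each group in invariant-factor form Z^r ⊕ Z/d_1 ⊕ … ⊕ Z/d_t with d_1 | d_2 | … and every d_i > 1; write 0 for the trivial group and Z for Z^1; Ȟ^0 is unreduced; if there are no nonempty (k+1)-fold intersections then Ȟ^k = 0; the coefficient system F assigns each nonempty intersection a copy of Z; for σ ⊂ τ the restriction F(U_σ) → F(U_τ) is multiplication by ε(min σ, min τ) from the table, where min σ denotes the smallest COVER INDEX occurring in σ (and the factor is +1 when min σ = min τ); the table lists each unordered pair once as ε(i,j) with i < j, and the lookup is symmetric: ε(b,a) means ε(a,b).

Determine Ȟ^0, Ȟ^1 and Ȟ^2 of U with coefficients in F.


Ȟ^0(U;F) ≅ 0, Ȟ^1(U;F) ≅ Z/2, Ȟ^2(U;F) ≅ Z

cover nerve:
  U12={p16,p17,p19,p35} U13={p19,p24,p27} U14={p27,p30,p34} U15={p1,p32,p34} U16={p1,p26,p35} U23={p19,p23,p29} U24={p4,p5,p25} U25={p12,p25,p29} U26={p4,p28,p35} U34={p9,p21,p27} U35={p11,p20,p29} U36={p6,p11,p21} U45={p25,p33,p34} U46={p3,p4,p21} U56={p1,p11,p14}
  U123={p19} U126={p35} U134={p27} U145={p34} U156={p1} U235={p29} U245={p25} U246={p4} U346={p21} U356={p11}
C dims 6,15,10; δ0: rk 6, SNF 1^5·2; δ1: rk 9, SNF 1^9
Ȟ^0: (6−6)−0=0 ⇒ 0
Ȟ^1: (15−9)−6=0 plus torsion [2] ⇒ Z/2
Ȟ^2: (10−0)−9=1 ⇒ Z


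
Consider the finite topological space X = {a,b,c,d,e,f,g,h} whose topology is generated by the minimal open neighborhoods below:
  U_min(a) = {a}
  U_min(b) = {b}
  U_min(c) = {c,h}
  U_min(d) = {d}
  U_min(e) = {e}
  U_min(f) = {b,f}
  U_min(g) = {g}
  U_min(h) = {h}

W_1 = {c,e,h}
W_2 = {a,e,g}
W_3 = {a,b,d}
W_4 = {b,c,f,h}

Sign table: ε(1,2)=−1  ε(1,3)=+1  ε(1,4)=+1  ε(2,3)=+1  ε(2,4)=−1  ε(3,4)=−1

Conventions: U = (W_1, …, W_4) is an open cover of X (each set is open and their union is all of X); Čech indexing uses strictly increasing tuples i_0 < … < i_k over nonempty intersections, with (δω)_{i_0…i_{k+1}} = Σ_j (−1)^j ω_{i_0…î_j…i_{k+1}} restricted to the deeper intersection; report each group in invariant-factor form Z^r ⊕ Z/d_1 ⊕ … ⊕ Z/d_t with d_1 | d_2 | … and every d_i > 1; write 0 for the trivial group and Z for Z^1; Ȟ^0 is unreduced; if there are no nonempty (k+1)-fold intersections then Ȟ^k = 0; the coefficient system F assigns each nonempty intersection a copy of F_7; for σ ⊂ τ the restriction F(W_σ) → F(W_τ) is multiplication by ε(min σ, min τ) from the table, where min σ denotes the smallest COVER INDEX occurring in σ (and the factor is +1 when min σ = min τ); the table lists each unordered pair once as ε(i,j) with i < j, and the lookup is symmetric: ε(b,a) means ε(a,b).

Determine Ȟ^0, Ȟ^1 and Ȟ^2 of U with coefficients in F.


Ȟ^0 = Z/7, Ȟ^1 = Z/7 and Ȟ^2 = 0

nerve of the cover:
  W12={e} W14={c,h} W23={a} W34={b}
C dims 4,4; δ0: rk_F7 3
Ȟ^0 = (4 − 3) − 0 = 1, so Ȟ^0 ≅ Z/7
Ȟ^1 = (4 − 0) − 3 = 1, so Ȟ^1 ≅ Z/7
Ȟ^2 = (0 − 0) − 0 = 0, so Ȟ^2 ≅ 0


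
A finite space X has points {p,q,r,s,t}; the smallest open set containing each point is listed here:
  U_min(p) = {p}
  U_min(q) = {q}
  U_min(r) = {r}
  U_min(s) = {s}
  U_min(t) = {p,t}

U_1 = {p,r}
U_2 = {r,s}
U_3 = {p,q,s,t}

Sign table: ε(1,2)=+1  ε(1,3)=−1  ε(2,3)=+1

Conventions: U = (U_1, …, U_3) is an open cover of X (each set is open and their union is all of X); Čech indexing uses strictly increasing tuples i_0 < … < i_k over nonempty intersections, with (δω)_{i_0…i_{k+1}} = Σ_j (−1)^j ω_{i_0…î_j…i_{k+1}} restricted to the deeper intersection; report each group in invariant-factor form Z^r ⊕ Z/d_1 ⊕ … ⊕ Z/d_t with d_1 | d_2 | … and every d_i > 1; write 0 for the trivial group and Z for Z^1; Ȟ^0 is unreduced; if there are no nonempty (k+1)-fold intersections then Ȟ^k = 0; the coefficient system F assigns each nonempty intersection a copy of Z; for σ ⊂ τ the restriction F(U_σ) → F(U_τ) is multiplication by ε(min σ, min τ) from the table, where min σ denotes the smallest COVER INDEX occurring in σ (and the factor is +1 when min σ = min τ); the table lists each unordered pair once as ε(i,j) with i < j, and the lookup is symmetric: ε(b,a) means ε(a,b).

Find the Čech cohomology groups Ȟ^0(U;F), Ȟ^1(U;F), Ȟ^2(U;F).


nerve of the cover:
  U12={r} U13={p} U23={s}
C dims 3,3; δ0: rk 3, SNF 1^2·2
Ȟ^0 = (3 − 3) − 0 = 0, so Ȟ^0 ≅ 0
Ȟ^1 = (3 − 0) − 3 = 0 plus torsion [2], so Ȟ^1 ≅ Z/2
Ȟ^2 = (0 − 0) − 0 = 0, so Ȟ^2 ≅ 0

Ȟ^0(U;F) ≅ 0; Ȟ^1(U;F) ≅ Z/2; Ȟ^2(U;F) ≅ 0


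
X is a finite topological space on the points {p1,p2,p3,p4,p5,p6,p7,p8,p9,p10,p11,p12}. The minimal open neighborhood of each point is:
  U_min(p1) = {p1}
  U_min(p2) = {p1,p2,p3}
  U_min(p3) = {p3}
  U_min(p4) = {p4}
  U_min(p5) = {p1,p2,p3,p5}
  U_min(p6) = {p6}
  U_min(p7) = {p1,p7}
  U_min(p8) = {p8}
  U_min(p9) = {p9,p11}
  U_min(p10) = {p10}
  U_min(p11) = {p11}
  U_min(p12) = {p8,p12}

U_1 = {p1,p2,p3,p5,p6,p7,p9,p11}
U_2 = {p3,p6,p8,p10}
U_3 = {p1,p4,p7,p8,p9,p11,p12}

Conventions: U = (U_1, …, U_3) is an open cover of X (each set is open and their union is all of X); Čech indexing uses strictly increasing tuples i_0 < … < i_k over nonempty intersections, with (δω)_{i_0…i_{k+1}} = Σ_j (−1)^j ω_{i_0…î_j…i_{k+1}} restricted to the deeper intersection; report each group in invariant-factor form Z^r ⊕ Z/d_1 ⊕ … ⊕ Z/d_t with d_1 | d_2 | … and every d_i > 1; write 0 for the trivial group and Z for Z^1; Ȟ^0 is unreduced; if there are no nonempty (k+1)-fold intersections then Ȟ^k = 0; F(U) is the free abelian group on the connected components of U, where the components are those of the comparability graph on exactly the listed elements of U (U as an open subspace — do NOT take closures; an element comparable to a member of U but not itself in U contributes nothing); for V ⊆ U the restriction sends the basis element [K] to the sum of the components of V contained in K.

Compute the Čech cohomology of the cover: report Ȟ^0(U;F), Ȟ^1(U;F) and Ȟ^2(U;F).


intersection data:
  U12={p3,p6} U13={p1,p7,p9,p11} U23={p8}
components per intersection:
  U1: {p1,p2,p3,p5,p7} {p6} {p9,p11}
  U2: {p3} {p6} {p8} {p10}
  U3: {p1,p7} {p4} {p8,p12} {p9,p11}
  U12: {p3} {p6}
  U13: {p1,p7} {p9,p11}
  U23: {p8}
C dims 11,5; δ0: rk 5, SNF 1^5
Ȟ^0 = (11 − 5) − 0 = 6, so Ȟ^0 ≅ Z^6
Ȟ^1 = (5 − 0) − 5 = 0, so Ȟ^1 ≅ 0
Ȟ^2 = (0 − 0) − 0 = 0, so Ȟ^2 ≅ 0

Ȟ^0(U;F) ≅ Z^6, Ȟ^1(U;F) ≅ 0, Ȟ^2(U;F) ≅ 0


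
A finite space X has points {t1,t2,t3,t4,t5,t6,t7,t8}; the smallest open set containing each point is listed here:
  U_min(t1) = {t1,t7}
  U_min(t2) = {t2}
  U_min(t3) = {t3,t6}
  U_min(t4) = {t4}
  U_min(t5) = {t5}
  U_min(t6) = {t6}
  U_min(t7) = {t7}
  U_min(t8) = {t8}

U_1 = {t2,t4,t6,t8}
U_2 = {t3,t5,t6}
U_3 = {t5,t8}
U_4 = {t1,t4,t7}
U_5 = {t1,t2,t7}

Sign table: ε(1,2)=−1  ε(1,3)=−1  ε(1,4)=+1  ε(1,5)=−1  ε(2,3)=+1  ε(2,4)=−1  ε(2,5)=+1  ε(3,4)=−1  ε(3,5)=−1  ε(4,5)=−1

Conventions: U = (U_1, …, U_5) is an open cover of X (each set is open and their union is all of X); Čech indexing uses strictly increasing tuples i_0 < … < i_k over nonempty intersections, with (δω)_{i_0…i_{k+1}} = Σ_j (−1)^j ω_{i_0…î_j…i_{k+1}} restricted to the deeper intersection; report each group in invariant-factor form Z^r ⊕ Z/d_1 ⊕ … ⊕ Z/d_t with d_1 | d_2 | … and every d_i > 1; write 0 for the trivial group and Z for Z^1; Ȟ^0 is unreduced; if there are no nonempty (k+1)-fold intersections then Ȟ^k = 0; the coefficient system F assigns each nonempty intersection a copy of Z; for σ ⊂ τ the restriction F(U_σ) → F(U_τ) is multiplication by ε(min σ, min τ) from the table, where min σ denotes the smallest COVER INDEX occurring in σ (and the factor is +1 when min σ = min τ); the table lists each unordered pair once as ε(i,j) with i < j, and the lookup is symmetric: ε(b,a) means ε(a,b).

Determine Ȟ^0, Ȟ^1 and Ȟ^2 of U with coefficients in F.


Ȟ^0(U;F) ≅ Z, Ȟ^1(U;F) ≅ Z^2 and Ȟ^2(U;F) ≅ 0

nerve of the cover:
  U12={t6} U13={t8} U14={t4} U15={t2} U23={t5} U45={t1,t7}
C dims 5,6; δ0: rk 4, SNF 1^4
Ȟ^0 = (5 − 4) − 0 = 1, so Ȟ^0 ≅ Z
Ȟ^1 = (6 − 0) − 4 = 2, so Ȟ^1 ≅ Z^2
Ȟ^2 = (0 − 0) − 0 = 0, so Ȟ^2 ≅ 0


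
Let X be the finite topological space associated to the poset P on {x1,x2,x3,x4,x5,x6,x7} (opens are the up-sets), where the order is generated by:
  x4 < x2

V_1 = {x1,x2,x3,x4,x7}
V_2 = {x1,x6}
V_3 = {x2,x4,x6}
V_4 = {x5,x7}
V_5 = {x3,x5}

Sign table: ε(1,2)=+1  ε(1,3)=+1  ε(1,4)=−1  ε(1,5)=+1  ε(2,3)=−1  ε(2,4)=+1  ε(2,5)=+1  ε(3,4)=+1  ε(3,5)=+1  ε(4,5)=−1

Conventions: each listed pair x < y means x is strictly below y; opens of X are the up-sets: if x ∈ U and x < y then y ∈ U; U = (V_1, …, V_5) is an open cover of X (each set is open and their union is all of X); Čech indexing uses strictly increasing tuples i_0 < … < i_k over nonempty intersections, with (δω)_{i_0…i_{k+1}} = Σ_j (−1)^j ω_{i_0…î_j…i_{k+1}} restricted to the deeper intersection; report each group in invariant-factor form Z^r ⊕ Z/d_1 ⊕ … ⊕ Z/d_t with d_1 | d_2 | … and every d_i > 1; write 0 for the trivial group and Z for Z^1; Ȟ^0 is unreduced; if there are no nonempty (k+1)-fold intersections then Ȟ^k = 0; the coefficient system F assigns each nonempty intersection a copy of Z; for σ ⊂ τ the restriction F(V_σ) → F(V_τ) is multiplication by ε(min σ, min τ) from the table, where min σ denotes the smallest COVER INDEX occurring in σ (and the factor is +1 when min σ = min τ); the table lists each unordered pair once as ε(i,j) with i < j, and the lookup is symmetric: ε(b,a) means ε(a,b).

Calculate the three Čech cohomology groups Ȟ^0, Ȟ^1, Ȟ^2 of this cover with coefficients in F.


Ȟ^0 ≅ 0,  Ȟ^1 ≅ Z ⊕ Z/2,  Ȟ^2 ≅ 0

nonempty overlaps:
  V12={x1} V13={x2,x4} V14={x7} V15={x3} V23={x6} V45={x5}
C dims 5,6; δ0: rk 5, SNF 1^4·2
degree 0: 5−5−0 = 0 → Ȟ^0 ≅ 0
degree 1: 6−0−5 = 1 plus torsion [2] → Ȟ^1 ≅ Z ⊕ Z/2
degree 2: 0−0−0 = 0 → Ȟ^2 ≅ 0


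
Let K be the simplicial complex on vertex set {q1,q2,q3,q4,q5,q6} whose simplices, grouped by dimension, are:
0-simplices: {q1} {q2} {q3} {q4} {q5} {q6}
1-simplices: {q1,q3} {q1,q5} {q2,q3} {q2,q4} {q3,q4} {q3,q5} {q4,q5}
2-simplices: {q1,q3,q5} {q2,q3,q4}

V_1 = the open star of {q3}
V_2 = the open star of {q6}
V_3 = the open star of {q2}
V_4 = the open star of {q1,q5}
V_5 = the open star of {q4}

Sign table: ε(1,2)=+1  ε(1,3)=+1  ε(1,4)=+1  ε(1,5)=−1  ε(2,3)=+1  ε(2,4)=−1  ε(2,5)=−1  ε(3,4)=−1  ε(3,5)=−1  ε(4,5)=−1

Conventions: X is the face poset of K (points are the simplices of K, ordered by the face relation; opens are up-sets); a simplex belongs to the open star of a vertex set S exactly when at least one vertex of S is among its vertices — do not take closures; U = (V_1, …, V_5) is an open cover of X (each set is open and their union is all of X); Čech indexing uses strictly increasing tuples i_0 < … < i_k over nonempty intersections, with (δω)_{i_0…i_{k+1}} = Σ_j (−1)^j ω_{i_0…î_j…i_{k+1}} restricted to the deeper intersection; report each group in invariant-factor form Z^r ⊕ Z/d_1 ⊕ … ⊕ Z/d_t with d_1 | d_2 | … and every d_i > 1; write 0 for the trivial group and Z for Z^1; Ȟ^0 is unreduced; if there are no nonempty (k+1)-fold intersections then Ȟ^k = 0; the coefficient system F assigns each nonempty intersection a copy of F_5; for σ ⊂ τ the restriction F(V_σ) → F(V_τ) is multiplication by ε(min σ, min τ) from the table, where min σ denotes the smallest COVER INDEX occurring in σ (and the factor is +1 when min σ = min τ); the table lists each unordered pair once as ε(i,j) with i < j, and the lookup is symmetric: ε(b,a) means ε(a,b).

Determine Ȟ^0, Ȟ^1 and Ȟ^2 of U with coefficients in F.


Ȟ^0 ≅ Z/5 ⊕ Z/5, Ȟ^1 ≅ Z/5 and Ȟ^2 ≅ 0

nonempty overlaps:
  V1={{q3},{q1,q3},{q2,q3},{q3,q4},{q3,q5},{q1,q3,q5},{q2,q3,q4}} V2={{q6}} V3={{q2},{q2,q3},{q2,q4},{q2,q3,q4}} V4={{q1},{q5},{q1,q3},{q1,q5},{q3,q5},{q4,q5},{q1,q3,q5}} V5={{q4},{q2,q4},{q3,q4},{q4,q5},{q2,q3,q4}}
  V13={{q2,q3},{q2,q3,q4}} V14={{q1,q3},{q3,q5},{q1,q3,q5}} V15={{q3,q4},{q2,q3,q4}} V35={{q2,q4},{q2,q3,q4}} V45={{q4,q5}}
  V135={{q2,q3,q4}}
C dims 5,5,1; δ0: rk_F5 3; δ1: rk_F5 1
degree 0: 5−3−0 = 2 → Ȟ^0 ≅ Z/5 ⊕ Z/5
degree 1: 5−1−3 = 1 → Ȟ^1 ≅ Z/5
degree 2: 1−0−1 = 0 → Ȟ^2 ≅ 0


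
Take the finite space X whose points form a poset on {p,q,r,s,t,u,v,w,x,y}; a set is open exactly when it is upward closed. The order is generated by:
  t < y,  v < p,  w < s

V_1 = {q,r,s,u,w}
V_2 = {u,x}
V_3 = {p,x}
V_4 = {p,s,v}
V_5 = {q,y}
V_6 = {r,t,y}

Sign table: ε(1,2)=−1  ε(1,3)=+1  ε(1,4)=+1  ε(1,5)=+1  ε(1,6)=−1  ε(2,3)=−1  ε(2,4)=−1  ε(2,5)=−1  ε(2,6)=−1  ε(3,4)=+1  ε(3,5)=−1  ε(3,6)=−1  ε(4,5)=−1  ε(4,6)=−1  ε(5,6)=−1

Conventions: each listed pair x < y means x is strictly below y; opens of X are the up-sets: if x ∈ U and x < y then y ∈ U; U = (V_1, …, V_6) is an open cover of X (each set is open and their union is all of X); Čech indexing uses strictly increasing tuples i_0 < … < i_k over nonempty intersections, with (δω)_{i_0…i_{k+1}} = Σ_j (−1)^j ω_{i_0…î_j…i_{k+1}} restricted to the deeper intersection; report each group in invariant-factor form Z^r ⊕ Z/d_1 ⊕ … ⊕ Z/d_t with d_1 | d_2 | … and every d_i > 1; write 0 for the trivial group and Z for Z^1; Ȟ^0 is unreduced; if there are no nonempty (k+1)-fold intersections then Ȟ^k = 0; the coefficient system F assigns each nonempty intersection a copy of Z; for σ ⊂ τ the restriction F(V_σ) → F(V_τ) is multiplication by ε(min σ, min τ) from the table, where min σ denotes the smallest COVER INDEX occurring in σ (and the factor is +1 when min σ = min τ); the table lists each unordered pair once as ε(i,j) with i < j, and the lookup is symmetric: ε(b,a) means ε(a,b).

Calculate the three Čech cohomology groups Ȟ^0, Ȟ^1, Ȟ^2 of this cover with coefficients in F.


Ȟ^0 ≅ Z, Ȟ^1 ≅ Z^2, Ȟ^2 ≅ 0

nonempty intersections:
  V12={u} V14={s} V15={q} V16={r} V23={x} V34={p} V56={y}
C dims 6,7; δ0: rk 5, SNF 1^5
Ȟ^0: (6−5)−0=1 ⇒ Z
Ȟ^1: (7−0)−5=2 ⇒ Z^2
Ȟ^2: (0−0)−0=0 ⇒ 0


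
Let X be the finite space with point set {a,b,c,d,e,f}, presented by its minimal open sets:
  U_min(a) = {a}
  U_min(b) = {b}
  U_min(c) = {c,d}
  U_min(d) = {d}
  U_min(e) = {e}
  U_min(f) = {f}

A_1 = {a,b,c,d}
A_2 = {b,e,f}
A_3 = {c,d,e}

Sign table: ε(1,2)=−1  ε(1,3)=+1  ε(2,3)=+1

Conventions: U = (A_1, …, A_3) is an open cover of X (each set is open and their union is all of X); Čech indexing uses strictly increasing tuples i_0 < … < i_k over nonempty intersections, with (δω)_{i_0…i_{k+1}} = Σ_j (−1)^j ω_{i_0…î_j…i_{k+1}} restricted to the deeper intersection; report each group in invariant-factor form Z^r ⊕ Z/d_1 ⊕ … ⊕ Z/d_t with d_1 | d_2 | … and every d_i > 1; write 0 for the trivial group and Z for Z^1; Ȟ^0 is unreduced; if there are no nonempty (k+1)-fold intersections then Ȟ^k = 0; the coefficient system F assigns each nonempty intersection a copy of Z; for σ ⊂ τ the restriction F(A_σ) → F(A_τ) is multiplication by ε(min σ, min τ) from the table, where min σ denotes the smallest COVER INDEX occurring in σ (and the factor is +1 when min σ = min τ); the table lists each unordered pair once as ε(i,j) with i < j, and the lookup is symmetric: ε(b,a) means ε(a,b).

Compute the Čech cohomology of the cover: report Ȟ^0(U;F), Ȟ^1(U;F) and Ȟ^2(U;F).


nerve of the cover:
  A12={b} A13={c,d} A23={e}
C dims 3,3; δ0: rk 3, SNF 1^2·2
Ȟ^0 = (3 − 3) − 0 = 0, so Ȟ^0 ≅ 0
Ȟ^1 = (3 − 0) − 3 = 0 plus torsion [2], so Ȟ^1 ≅ Z/2
Ȟ^2 = (0 − 0) − 0 = 0, so Ȟ^2 ≅ 0

Ȟ^0(U;F) ≅ 0,  Ȟ^1(U;F) ≅ Z/2,  Ȟ^2(U;F) ≅ 0


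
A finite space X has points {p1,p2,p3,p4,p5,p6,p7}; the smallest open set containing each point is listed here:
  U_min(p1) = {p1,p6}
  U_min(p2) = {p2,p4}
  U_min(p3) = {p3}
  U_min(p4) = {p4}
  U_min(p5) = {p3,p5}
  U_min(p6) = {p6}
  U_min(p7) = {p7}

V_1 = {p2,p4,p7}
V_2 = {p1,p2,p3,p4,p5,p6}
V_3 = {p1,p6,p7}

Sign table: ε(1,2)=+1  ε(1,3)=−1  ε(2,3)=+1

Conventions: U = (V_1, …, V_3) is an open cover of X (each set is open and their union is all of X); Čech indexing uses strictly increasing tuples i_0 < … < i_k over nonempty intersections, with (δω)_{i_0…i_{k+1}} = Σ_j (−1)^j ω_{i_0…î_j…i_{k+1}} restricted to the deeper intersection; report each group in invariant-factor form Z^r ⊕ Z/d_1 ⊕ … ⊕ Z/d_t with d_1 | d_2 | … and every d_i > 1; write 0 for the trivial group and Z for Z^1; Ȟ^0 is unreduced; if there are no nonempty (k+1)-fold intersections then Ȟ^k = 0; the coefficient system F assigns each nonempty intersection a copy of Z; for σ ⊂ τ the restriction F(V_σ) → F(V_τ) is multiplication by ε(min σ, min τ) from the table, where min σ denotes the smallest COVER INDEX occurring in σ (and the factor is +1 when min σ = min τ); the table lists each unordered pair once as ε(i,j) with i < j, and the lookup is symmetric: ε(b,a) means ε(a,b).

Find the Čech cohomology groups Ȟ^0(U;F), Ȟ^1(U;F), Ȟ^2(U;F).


nerve simplices:
  V12={p2,p4} V13={p7} V23={p1,p6}
C dims 3,3; δ0: rk 3, SNF 1^2·2
degree 0: 3−3−0 = 0 → Ȟ^0 ≅ 0
degree 1: 3−0−3 = 0 plus torsion [2] → Ȟ^1 ≅ Z/2
degree 2: 0−0−0 = 0 → Ȟ^2 ≅ 0

Ȟ^0 = 0, Ȟ^1 = Z/2, Ȟ^2 = 0


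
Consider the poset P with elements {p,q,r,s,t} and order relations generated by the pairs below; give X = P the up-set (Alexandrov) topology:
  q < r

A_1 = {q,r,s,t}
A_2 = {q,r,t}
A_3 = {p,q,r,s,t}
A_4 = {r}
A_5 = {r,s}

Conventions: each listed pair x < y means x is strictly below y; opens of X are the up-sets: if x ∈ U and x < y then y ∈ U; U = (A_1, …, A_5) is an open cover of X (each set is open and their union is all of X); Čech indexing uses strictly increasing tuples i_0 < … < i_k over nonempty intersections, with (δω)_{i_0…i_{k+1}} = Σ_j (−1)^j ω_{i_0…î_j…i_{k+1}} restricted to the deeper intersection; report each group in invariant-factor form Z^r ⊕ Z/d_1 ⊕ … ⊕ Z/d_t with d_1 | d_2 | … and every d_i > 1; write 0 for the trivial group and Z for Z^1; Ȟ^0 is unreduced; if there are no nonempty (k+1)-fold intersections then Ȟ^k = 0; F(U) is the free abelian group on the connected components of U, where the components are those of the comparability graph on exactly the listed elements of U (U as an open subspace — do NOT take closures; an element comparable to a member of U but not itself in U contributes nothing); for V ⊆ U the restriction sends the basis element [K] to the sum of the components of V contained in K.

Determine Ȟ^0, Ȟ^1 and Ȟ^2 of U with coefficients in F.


nerve of the cover:
  A12={q,r,t} A13={q,r,s,t} A14={r} A15={r,s} A23={q,r,t} A24={r} A25={r} A34={r} A35={r,s} A45={r}
  A123={q,r,t} A124={r} A125={r} A134={r} A135={r,s} A145={r} A234={r} A235={r} A245={r} A345={r}
  A1234={r} A1235={r} A1245={r} A1345={r} A2345={r}
  A12345={r}
components per intersection:
  A1: {q,r} {s} {t}
  A2: {q,r} {t}
  A3: {p} {q,r} {s} {t}
  A4: {r}
  A5: {r} {s}
  A12: {q,r} {t}
  A13: {q,r} {s} {t}
  A14: {r}
  A15: {r} {s}
  A23: {q,r} {t}
  A24: {r}
  A25: {r}
  A34: {r}
  A35: {r} {s}
  A45: {r}
  A123: {q,r} {t}
  A124: {r}
  A125: {r}
  A134: {r}
  A135: {r} {s}
  A145: {r}
  A234: {r}
  A235: {r}
  A245: {r}
  A345: {r}
  A1234: {r}
  A1235: {r}
  A1245: {r}
  A1345: {r}
  A2345: {r}
  A12345: {r}
C dims 12,16,12,5; δ0: rk 8, SNF 1^8; δ1: rk 8, SNF 1^8; δ2: rk 4, SNF 1^4
Ȟ^0 = (12 − 8) − 0 = 4, so Ȟ^0 ≅ Z^4
Ȟ^1 = (16 − 8) − 8 = 0, so Ȟ^1 ≅ 0
Ȟ^2 = (12 − 4) − 8 = 0, so Ȟ^2 ≅ 0

Ȟ^0 = Z^4,  Ȟ^1 = 0,  Ȟ^2 = 0


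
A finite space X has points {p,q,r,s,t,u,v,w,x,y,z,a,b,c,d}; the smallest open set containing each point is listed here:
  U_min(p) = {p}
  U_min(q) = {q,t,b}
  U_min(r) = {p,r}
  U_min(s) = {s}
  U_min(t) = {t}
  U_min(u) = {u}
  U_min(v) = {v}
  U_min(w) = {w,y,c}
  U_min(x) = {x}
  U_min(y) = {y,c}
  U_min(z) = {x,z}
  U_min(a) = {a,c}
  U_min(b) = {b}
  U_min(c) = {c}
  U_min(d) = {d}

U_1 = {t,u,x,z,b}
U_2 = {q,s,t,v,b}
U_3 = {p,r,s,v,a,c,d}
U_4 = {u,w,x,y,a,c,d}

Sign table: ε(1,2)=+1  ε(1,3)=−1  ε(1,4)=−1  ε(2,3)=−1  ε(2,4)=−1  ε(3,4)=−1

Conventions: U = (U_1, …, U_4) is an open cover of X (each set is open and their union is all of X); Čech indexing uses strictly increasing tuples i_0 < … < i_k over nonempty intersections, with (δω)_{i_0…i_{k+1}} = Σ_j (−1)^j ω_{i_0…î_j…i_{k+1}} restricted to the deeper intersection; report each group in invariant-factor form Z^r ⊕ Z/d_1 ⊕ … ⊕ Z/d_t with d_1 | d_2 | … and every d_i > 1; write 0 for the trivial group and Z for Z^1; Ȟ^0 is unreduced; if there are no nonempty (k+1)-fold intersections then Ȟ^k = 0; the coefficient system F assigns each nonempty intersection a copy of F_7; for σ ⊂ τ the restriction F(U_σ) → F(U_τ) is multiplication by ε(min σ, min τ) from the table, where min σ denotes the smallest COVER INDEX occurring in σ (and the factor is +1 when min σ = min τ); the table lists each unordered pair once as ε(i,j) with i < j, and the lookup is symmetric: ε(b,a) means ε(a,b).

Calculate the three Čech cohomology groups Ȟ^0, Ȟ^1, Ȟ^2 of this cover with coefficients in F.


nerve of the cover:
  U12={t,b} U14={u,x} U23={s,v} U34={a,c,d}
C dims 4,4; δ0: rk_F7 4
Ȟ^0 = (4 − 4) − 0 = 0, so Ȟ^0 ≅ 0
Ȟ^1 = (4 − 0) − 4 = 0, so Ȟ^1 ≅ 0
Ȟ^2 = (0 − 0) − 0 = 0, so Ȟ^2 ≅ 0

Ȟ^0(U;F) ≅ 0, Ȟ^1(U;F) ≅ 0 and Ȟ^2(U;F) ≅ 0


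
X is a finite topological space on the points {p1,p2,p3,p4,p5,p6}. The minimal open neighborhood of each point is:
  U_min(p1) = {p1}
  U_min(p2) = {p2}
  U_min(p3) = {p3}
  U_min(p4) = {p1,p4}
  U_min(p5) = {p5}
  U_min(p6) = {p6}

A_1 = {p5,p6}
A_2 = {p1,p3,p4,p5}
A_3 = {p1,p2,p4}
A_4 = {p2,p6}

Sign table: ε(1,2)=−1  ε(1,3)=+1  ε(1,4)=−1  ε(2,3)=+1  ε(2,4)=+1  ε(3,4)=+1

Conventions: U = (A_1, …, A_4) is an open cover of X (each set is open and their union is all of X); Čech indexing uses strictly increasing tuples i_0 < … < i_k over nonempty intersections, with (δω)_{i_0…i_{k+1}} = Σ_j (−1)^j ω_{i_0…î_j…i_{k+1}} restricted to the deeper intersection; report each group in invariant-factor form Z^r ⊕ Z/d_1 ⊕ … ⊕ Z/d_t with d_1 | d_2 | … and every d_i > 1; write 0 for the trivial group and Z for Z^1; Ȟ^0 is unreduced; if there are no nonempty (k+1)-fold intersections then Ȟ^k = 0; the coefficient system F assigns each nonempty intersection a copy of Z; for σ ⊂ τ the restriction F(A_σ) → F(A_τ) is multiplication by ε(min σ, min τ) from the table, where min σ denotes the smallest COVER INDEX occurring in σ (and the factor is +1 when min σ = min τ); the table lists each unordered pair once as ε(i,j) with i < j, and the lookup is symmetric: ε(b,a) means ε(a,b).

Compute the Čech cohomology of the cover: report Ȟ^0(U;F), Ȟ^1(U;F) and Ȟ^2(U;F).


Ȟ^0 ≅ Z; Ȟ^1 ≅ Z; Ȟ^2 ≅ 0

nerve of the cover:
  A12={p5} A14={p6} A23={p1,p4} A34={p2}
C dims 4,4; δ0: rk 3, SNF 1^3
Ȟ^0 = (4 − 3) − 0 = 1, so Ȟ^0 ≅ Z
Ȟ^1 = (4 − 0) − 3 = 1, so Ȟ^1 ≅ Z
Ȟ^2 = (0 − 0) − 0 = 0, so Ȟ^2 ≅ 0
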